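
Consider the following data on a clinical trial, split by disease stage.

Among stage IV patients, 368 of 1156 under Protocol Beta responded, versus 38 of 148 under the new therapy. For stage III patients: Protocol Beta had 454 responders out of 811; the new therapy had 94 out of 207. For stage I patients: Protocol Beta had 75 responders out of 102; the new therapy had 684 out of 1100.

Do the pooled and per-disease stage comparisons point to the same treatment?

Stage IV: Protocol Beta 368/1156 = 31.8%, the new therapy 38/148 = 25.7% → Protocol Beta
Stage III: Protocol Beta 454/811 = 56.0%, the new therapy 94/207 = 45.4% → Protocol Beta
Stage I: Protocol Beta 75/102 = 73.5%, the new therapy 684/1100 = 62.2% → Protocol Beta
Overall: Protocol Beta 897/2069 = 43.4%, the new therapy 816/1455 = 56.1% → the new therapy
Protocol Beta wins each disease group but the new therapy wins overall — the comparison reverses. Protocol Beta's patients skew toward stage IV, which has a lower base rate.

No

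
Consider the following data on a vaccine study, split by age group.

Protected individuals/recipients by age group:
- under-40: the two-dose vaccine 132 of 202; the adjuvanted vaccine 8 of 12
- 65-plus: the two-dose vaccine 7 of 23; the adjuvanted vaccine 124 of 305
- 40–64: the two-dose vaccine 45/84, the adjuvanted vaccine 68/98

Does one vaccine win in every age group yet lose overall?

Yes

Under-40: the two-dose vaccine 132/202 = 65.3%, the adjuvanted vaccine 8/12 = 66.7% → the adjuvanted vaccine
65-plus: the two-dose vaccine 7/23 = 30.4%, the adjuvanted vaccine 124/305 = 40.7% → the adjuvanted vaccine
40–64: the two-dose vaccine 45/84 = 53.6%, the adjuvanted vaccine 68/98 = 69.4% → the adjuvanted vaccine
Overall: the two-dose vaccine 184/309 = 59.5%, the adjuvanted vaccine 200/415 = 48.2% → the two-dose vaccine
The adjuvanted vaccine wins each age group but the two-dose vaccine wins overall — the comparison reverses. The adjuvanted vaccine's recipients skew toward 65-plus, which has a lower base rate.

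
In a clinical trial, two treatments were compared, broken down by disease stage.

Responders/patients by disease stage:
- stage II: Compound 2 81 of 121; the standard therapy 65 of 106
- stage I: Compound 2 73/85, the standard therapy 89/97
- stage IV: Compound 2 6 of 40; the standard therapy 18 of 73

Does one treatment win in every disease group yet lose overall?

No

Stage II: Compound 2 81/121 = 66.9%, the standard therapy 65/106 = 61.3% → Compound 2
Stage I: Compound 2 73/85 = 85.9%, the standard therapy 89/97 = 91.8% → the standard therapy
Stage IV: Compound 2 6/40 = 15.0%, the standard therapy 18/73 = 24.7% → the standard therapy
Overall: Compound 2 160/246 = 65.0%, the standard therapy 172/276 = 62.3% → Compound 2
Neither sweeps: Compound 2 wins 1 of 3 groups, the standard therapy wins 2. Compound 2 wins overall but not every group — no Simpson reversal.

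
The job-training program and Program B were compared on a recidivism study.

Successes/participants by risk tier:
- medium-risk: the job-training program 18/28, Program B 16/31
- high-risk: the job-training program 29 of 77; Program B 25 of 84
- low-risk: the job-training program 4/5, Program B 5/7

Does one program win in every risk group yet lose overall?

Medium-risk: the job-training program 18/28 = 64.3%, Program B 16/31 = 51.6% → the job-training program
High-risk: the job-training program 29/77 = 37.7%, Program B 25/84 = 29.8% → the job-training program
Low-risk: the job-training program 4/5 = 80.0%, Program B 5/7 = 71.4% → the job-training program
Overall: the job-training program 51/110 = 46.4%, Program B 46/122 = 37.7% → the job-training program
The job-training program wins overall and in every risk group — no reversal.

No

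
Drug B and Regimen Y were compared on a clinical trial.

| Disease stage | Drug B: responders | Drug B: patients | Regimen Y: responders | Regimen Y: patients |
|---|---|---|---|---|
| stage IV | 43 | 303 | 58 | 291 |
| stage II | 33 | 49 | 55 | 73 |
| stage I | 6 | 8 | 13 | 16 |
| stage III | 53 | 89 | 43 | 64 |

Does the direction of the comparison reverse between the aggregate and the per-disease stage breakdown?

No

Stage IV: Drug B 43/303 = 14.2%, Regimen Y 58/291 = 19.9% → Regimen Y
Stage II: Drug B 33/49 = 67.3%, Regimen Y 55/73 = 75.3% → Regimen Y
Stage I: Drug B 6/8 = 75.0%, Regimen Y 13/16 = 81.2% → Regimen Y
Stage III: Drug B 53/89 = 59.6%, Regimen Y 43/64 = 67.2% → Regimen Y
Overall: Drug B 135/449 = 30.1%, Regimen Y 169/444 = 38.1% → Regimen Y
Regimen Y wins overall and in every disease group — no reversal.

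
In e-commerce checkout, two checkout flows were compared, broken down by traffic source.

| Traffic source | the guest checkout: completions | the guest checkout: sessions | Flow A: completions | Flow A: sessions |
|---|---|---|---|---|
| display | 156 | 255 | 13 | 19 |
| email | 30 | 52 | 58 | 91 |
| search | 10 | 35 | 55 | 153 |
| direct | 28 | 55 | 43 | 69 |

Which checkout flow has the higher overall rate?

the guest checkout

Display: the guest checkout 156/255 = 61.2%, Flow A 13/19 = 68.4% → Flow A
Email: the guest checkout 30/52 = 57.7%, Flow A 58/91 = 63.7% → Flow A
Search: the guest checkout 10/35 = 28.6%, Flow A 55/153 = 35.9% → Flow A
Direct: the guest checkout 28/55 = 50.9%, Flow A 43/69 = 62.3% → Flow A
Overall: the guest checkout 224/397 = 56.4%, Flow A 169/332 = 50.9% → the guest checkout
(Flow A wins every traffic group but the guest checkout wins overall — Flow A's sessions skew toward the low-rate search group.)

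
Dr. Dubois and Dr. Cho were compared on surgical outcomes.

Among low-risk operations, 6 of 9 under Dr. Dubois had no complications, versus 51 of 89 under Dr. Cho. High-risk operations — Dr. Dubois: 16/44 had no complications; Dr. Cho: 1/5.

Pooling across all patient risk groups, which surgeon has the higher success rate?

Dr. Cho

Low-risk: Dr. Dubois 6/9 = 66.7%, Dr. Cho 51/89 = 57.3% → Dr. Dubois
High-risk: Dr. Dubois 16/44 = 36.4%, Dr. Cho 1/5 = 20.0% → Dr. Dubois
Overall: Dr. Dubois 22/53 = 41.5%, Dr. Cho 52/94 = 55.3% → Dr. Cho
(Dr. Dubois wins every patient risk group but Dr. Cho wins overall — Dr. Dubois's operations skew toward the low-rate high-risk group.)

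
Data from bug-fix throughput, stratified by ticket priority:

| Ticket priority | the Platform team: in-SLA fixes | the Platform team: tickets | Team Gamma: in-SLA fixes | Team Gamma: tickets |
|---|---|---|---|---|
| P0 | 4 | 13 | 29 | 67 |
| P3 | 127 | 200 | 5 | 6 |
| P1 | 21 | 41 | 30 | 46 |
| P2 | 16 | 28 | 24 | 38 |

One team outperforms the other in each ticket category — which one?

Team Gamma

P0: the Platform team 4/13 = 30.8%, Team Gamma 29/67 = 43.3% → Team Gamma
P3: the Platform team 127/200 = 63.5%, Team Gamma 5/6 = 83.3% → Team Gamma
P1: the Platform team 21/41 = 51.2%, Team Gamma 30/46 = 65.2% → Team Gamma
P2: the Platform team 16/28 = 57.1%, Team Gamma 24/38 = 63.2% → Team Gamma
Team Gamma has the higher rate in all 4 groups.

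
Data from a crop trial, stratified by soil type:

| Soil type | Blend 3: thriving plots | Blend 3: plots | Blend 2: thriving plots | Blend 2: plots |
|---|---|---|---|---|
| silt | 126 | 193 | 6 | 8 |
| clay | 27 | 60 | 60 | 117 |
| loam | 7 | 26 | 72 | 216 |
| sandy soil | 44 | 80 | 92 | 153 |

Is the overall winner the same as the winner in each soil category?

No

Silt: Blend 3 126/193 = 65.3%, Blend 2 6/8 = 75.0% → Blend 2
Clay: Blend 3 27/60 = 45.0%, Blend 2 60/117 = 51.3% → Blend 2
Loam: Blend 3 7/26 = 26.9%, Blend 2 72/216 = 33.3% → Blend 2
Sandy soil: Blend 3 44/80 = 55.0%, Blend 2 92/153 = 60.1% → Blend 2
Overall: Blend 3 204/359 = 56.8%, Blend 2 230/494 = 46.6% → Blend 3
Blend 2 wins each soil group but Blend 3 wins overall — the comparison reverses. Blend 2's plots skew toward loam, which has a lower base rate.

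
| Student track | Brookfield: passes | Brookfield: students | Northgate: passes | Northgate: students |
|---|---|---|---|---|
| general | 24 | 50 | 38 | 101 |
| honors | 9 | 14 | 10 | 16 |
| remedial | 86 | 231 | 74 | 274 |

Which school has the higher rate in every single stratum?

General: Brookfield 24/50 = 48.0%, Northgate 38/101 = 37.6% → Brookfield
Honors: Brookfield 9/14 = 64.3%, Northgate 10/16 = 62.5% → Brookfield
Remedial: Brookfield 86/231 = 37.2%, Northgate 74/274 = 27.0% → Brookfield
Brookfield has the higher rate in all 3 groups.

Brookfield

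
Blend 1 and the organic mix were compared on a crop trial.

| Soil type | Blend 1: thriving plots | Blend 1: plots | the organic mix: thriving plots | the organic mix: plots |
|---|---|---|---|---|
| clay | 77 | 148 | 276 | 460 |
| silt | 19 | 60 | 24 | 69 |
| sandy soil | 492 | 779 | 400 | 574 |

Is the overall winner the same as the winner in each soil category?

Clay: Blend 1 77/148 = 52.0%, the organic mix 276/460 = 60.0% → the organic mix
Silt: Blend 1 19/60 = 31.7%, the organic mix 24/69 = 34.8% → the organic mix
Sandy soil: Blend 1 492/779 = 63.2%, the organic mix 400/574 = 69.7% → the organic mix
Overall: Blend 1 588/987 = 59.6%, the organic mix 700/1103 = 63.5% → the organic mix
The organic mix wins overall and in every soil group — no reversal.

Yes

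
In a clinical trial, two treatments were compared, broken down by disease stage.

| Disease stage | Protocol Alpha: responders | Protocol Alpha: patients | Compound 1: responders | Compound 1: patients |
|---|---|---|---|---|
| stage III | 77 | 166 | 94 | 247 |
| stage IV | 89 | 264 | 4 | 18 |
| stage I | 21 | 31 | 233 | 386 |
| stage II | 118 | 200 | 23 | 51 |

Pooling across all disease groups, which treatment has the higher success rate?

Compound 1

Stage III: Protocol Alpha 77/166 = 46.4%, Compound 1 94/247 = 38.1% → Protocol Alpha
Stage IV: Protocol Alpha 89/264 = 33.7%, Compound 1 4/18 = 22.2% → Protocol Alpha
Stage I: Protocol Alpha 21/31 = 67.7%, Compound 1 233/386 = 60.4% → Protocol Alpha
Stage II: Protocol Alpha 118/200 = 59.0%, Compound 1 23/51 = 45.1% → Protocol Alpha
Overall: Protocol Alpha 305/661 = 46.1%, Compound 1 354/702 = 50.4% → Compound 1
(Protocol Alpha wins every disease group but Compound 1 wins overall — Protocol Alpha's patients skew toward the low-rate stage IV group.)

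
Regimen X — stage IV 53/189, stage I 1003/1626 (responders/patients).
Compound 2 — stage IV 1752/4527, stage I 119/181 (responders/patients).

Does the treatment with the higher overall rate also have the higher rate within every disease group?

No

Stage IV: Regimen X 53/189 = 28.0%, Compound 2 1752/4527 = 38.7% → Compound 2
Stage I: Regimen X 1003/1626 = 61.7%, Compound 2 119/181 = 65.7% → Compound 2
Overall: Regimen X 1056/1815 = 58.2%, Compound 2 1871/4708 = 39.7% → Regimen X
Compound 2 wins each disease group but Regimen X wins overall — the comparison reverses. Compound 2's patients skew toward stage IV, which has a lower base rate.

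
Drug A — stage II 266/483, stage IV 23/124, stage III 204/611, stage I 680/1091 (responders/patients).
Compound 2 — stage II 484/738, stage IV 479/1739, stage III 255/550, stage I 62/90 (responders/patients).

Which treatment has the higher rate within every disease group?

Stage II: Drug A 266/483 = 55.1%, Compound 2 484/738 = 65.6% → Compound 2
Stage IV: Drug A 23/124 = 18.5%, Compound 2 479/1739 = 27.5% → Compound 2
Stage III: Drug A 204/611 = 33.4%, Compound 2 255/550 = 46.4% → Compound 2
Stage I: Drug A 680/1091 = 62.3%, Compound 2 62/90 = 68.9% → Compound 2
Compound 2 has the higher rate in all 4 groups.

Compound 2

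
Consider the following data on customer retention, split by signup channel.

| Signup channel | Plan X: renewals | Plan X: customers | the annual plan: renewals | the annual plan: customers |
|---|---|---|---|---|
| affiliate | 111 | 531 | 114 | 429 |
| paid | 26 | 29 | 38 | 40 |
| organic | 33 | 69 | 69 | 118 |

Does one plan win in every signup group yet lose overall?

No

Affiliate: Plan X 111/531 = 20.9%, the annual plan 114/429 = 26.6% → the annual plan
Paid: Plan X 26/29 = 89.7%, the annual plan 38/40 = 95.0% → the annual plan
Organic: Plan X 33/69 = 47.8%, the annual plan 69/118 = 58.5% → the annual plan
Overall: Plan X 170/629 = 27.0%, the annual plan 221/587 = 37.6% → the annual plan
The annual plan wins overall and in every signup group — no reversal.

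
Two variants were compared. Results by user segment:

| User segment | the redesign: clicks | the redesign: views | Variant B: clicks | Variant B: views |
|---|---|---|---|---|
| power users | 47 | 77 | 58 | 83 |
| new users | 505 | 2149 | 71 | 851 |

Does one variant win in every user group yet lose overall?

No

Power users: the redesign 47/77 = 61.0%, Variant B 58/83 = 69.9% → Variant B
New users: the redesign 505/2149 = 23.5%, Variant B 71/851 = 8.3% → the redesign
Overall: the redesign 552/2226 = 24.8%, Variant B 129/934 = 13.8% → the redesign
Neither sweeps: the redesign wins 1 of 2 groups, Variant B wins 1. The redesign wins overall but not every group — no Simpson reversal.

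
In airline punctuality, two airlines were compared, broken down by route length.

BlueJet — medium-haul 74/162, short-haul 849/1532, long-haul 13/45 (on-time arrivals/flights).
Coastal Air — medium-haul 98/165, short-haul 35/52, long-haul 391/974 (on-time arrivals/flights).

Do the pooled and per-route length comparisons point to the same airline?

No

Medium-haul: BlueJet 74/162 = 45.7%, Coastal Air 98/165 = 59.4% → Coastal Air
Short-haul: BlueJet 849/1532 = 55.4%, Coastal Air 35/52 = 67.3% → Coastal Air
Long-haul: BlueJet 13/45 = 28.9%, Coastal Air 391/974 = 40.1% → Coastal Air
Overall: BlueJet 936/1739 = 53.8%, Coastal Air 524/1191 = 44.0% → BlueJet
Coastal Air wins each route group but BlueJet wins overall — the comparison reverses. Coastal Air's flights skew toward long-haul, which has a lower base rate.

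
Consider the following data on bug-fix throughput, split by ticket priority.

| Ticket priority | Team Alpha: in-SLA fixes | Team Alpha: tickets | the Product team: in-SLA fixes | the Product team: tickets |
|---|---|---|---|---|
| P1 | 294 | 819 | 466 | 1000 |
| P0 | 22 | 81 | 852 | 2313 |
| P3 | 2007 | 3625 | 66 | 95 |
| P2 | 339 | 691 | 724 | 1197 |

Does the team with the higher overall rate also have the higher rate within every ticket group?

P1: Team Alpha 294/819 = 35.9%, the Product team 466/1000 = 46.6% → the Product team
P0: Team Alpha 22/81 = 27.2%, the Product team 852/2313 = 36.8% → the Product team
P3: Team Alpha 2007/3625 = 55.4%, the Product team 66/95 = 69.5% → the Product team
P2: Team Alpha 339/691 = 49.1%, the Product team 724/1197 = 60.5% → the Product team
Overall: Team Alpha 2662/5216 = 51.0%, the Product team 2108/4605 = 45.8% → Team Alpha
The Product team wins each ticket group but Team Alpha wins overall — the comparison reverses. The Product team's tickets skew toward P0, which has a lower base rate.

No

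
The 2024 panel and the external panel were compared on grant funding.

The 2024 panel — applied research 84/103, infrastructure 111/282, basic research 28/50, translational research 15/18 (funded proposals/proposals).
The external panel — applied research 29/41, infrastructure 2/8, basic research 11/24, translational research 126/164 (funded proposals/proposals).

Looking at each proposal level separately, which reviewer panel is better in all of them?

Applied research: the 2024 panel 84/103 = 81.6%, the external panel 29/41 = 70.7% → the 2024 panel
Infrastructure: the 2024 panel 111/282 = 39.4%, the external panel 2/8 = 25.0% → the 2024 panel
Basic research: the 2024 panel 28/50 = 56.0%, the external panel 11/24 = 45.8% → the 2024 panel
Translational research: the 2024 panel 15/18 = 83.3%, the external panel 126/164 = 76.8% → the 2024 panel
The 2024 panel has the higher rate in all 4 groups.

the 2024 panel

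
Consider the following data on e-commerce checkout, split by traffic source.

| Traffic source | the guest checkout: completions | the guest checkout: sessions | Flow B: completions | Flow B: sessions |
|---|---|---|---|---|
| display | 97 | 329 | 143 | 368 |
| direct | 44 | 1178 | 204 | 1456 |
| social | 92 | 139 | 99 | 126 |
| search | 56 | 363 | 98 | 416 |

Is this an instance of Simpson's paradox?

No

Display: the guest checkout 97/329 = 29.5%, Flow B 143/368 = 38.9% → Flow B
Direct: the guest checkout 44/1178 = 3.7%, Flow B 204/1456 = 14.0% → Flow B
Social: the guest checkout 92/139 = 66.2%, Flow B 99/126 = 78.6% → Flow B
Search: the guest checkout 56/363 = 15.4%, Flow B 98/416 = 23.6% → Flow B
Overall: the guest checkout 289/2009 = 14.4%, Flow B 544/2366 = 23.0% → Flow B
Flow B wins overall and in every traffic group — no reversal.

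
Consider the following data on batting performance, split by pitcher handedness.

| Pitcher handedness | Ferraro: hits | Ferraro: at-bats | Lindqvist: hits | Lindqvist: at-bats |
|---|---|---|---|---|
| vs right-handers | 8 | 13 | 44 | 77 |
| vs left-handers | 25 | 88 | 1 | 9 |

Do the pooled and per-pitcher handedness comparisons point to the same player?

Vs right-handers: Ferraro 8/13 = 61.5%, Lindqvist 44/77 = 57.1% → Ferraro
Vs left-handers: Ferraro 25/88 = 28.4%, Lindqvist 1/9 = 11.1% → Ferraro
Overall: Ferraro 33/101 = 32.7%, Lindqvist 45/86 = 52.3% → Lindqvist
Ferraro wins each pitcher group but Lindqvist wins overall — the comparison reverses. Ferraro's at-bats skew toward vs left-handers, which has a lower base rate.

No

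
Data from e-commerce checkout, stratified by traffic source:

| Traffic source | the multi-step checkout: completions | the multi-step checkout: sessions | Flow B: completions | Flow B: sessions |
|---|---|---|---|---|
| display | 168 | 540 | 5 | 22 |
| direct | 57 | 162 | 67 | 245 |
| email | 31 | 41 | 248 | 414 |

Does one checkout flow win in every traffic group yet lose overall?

Yes

Display: the multi-step checkout 168/540 = 31.1%, Flow B 5/22 = 22.7% → the multi-step checkout
Direct: the multi-step checkout 57/162 = 35.2%, Flow B 67/245 = 27.3% → the multi-step checkout
Email: the multi-step checkout 31/41 = 75.6%, Flow B 248/414 = 59.9% → the multi-step checkout
Overall: the multi-step checkout 256/743 = 34.5%, Flow B 320/681 = 47.0% → Flow B
The multi-step checkout wins each traffic group but Flow B wins overall — the comparison reverses. The multi-step checkout's sessions skew toward display, which has a lower base rate.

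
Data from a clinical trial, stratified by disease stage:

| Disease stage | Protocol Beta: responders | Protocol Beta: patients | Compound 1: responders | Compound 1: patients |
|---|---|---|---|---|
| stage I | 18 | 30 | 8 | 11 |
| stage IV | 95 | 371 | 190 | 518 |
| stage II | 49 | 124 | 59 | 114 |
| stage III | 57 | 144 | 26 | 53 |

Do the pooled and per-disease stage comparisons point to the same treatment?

Yes

Stage I: Protocol Beta 18/30 = 60.0%, Compound 1 8/11 = 72.7% → Compound 1
Stage IV: Protocol Beta 95/371 = 25.6%, Compound 1 190/518 = 36.7% → Compound 1
Stage II: Protocol Beta 49/124 = 39.5%, Compound 1 59/114 = 51.8% → Compound 1
Stage III: Protocol Beta 57/144 = 39.6%, Compound 1 26/53 = 49.1% → Compound 1
Overall: Protocol Beta 219/669 = 32.7%, Compound 1 283/696 = 40.7% → Compound 1
Compound 1 wins overall and in every disease group — no reversal.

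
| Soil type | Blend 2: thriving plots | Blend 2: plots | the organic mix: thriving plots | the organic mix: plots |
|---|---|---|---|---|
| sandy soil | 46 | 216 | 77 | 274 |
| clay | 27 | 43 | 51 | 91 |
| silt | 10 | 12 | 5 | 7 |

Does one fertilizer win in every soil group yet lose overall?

No

Sandy soil: Blend 2 46/216 = 21.3%, the organic mix 77/274 = 28.1% → the organic mix
Clay: Blend 2 27/43 = 62.8%, the organic mix 51/91 = 56.0% → Blend 2
Silt: Blend 2 10/12 = 83.3%, the organic mix 5/7 = 71.4% → Blend 2
Overall: Blend 2 83/271 = 30.6%, the organic mix 133/372 = 35.8% → the organic mix
Neither sweeps: Blend 2 wins 2 of 3 groups, the organic mix wins 1. The organic mix wins overall but not every group — no Simpson reversal.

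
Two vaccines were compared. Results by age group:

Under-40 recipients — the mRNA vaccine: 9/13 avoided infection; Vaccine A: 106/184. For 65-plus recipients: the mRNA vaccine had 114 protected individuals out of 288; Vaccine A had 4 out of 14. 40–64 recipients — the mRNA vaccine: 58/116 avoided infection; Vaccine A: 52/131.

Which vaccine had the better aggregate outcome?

Under-40: the mRNA vaccine 9/13 = 69.2%, Vaccine A 106/184 = 57.6% → the mRNA vaccine
65-plus: the mRNA vaccine 114/288 = 39.6%, Vaccine A 4/14 = 28.6% → the mRNA vaccine
40–64: the mRNA vaccine 58/116 = 50.0%, Vaccine A 52/131 = 39.7% → the mRNA vaccine
Overall: the mRNA vaccine 181/417 = 43.4%, Vaccine A 162/329 = 49.2% → Vaccine A
(The mRNA vaccine wins every age group but Vaccine A wins overall — the mRNA vaccine's recipients skew toward the low-rate 65-plus group.)

Vaccine A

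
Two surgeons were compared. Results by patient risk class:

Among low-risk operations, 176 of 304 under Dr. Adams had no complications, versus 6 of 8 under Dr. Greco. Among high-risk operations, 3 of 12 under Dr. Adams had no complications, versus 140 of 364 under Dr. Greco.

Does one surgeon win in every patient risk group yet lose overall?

Low-risk: Dr. Adams 176/304 = 57.9%, Dr. Greco 6/8 = 75.0% → Dr. Greco
High-risk: Dr. Adams 3/12 = 25.0%, Dr. Greco 140/364 = 38.5% → Dr. Greco
Overall: Dr. Adams 179/316 = 56.6%, Dr. Greco 146/372 = 39.2% → Dr. Adams
Dr. Greco wins each patient risk group but Dr. Adams wins overall — the comparison reverses. Dr. Greco's operations skew toward high-risk, which has a lower base rate.

Yes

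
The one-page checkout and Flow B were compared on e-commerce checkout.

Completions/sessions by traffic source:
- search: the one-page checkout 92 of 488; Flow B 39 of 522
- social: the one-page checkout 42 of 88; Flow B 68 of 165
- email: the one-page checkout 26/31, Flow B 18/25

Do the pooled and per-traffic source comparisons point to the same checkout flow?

Yes

Search: the one-page checkout 92/488 = 18.9%, Flow B 39/522 = 7.5% → the one-page checkout
Social: the one-page checkout 42/88 = 47.7%, Flow B 68/165 = 41.2% → the one-page checkout
Email: the one-page checkout 26/31 = 83.9%, Flow B 18/25 = 72.0% → the one-page checkout
Overall: the one-page checkout 160/607 = 26.4%, Flow B 125/712 = 17.6% → the one-page checkout
The one-page checkout wins overall and in every traffic group — no reversal.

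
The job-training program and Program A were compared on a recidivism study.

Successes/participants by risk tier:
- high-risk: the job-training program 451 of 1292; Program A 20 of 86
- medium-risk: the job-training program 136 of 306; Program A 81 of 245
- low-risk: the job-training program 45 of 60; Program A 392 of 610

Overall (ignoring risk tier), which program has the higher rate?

Program A

High-risk: the job-training program 451/1292 = 34.9%, Program A 20/86 = 23.3% → the job-training program
Medium-risk: the job-training program 136/306 = 44.4%, Program A 81/245 = 33.1% → the job-training program
Low-risk: the job-training program 45/60 = 75.0%, Program A 392/610 = 64.3% → the job-training program
Overall: the job-training program 632/1658 = 38.1%, Program A 493/941 = 52.4% → Program A
(The job-training program wins every risk group but Program A wins overall — the job-training program's participants skew toward the low-rate high-risk group.)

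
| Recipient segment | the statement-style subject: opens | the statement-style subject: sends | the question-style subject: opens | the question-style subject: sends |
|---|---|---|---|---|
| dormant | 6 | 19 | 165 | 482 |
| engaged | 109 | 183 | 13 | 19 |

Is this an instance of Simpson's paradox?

Yes

Dormant: the statement-style subject 6/19 = 31.6%, the question-style subject 165/482 = 34.2% → the question-style subject
Engaged: the statement-style subject 109/183 = 59.6%, the question-style subject 13/19 = 68.4% → the question-style subject
Overall: the statement-style subject 115/202 = 56.9%, the question-style subject 178/501 = 35.5% → the statement-style subject
The question-style subject wins each recipient group but the statement-style subject wins overall — the comparison reverses. The question-style subject's sends skew toward dormant, which has a lower base rate.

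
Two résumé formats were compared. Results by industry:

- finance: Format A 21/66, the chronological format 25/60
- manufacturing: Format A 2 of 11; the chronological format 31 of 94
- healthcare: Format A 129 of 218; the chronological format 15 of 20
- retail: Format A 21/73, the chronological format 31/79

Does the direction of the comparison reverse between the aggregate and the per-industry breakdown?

Finance: Format A 21/66 = 31.8%, the chronological format 25/60 = 41.7% → the chronological format
Manufacturing: Format A 2/11 = 18.2%, the chronological format 31/94 = 33.0% → the chronological format
Healthcare: Format A 129/218 = 59.2%, the chronological format 15/20 = 75.0% → the chronological format
Retail: Format A 21/73 = 28.8%, the chronological format 31/79 = 39.2% → the chronological format
Overall: Format A 173/368 = 47.0%, the chronological format 102/253 = 40.3% → Format A
The chronological format wins each industry group but Format A wins overall — the comparison reverses. The chronological format's applications skew toward manufacturing, which has a lower base rate.

Yes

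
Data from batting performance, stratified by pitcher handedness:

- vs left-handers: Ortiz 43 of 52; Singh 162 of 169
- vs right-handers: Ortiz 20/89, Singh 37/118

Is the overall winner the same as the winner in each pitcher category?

Vs left-handers: Ortiz 43/52 = 82.7%, Singh 162/169 = 95.9% → Singh
Vs right-handers: Ortiz 20/89 = 22.5%, Singh 37/118 = 31.4% → Singh
Overall: Ortiz 63/141 = 44.7%, Singh 199/287 = 69.3% → Singh
Singh wins overall and in every pitcher group — no reversal.

Yes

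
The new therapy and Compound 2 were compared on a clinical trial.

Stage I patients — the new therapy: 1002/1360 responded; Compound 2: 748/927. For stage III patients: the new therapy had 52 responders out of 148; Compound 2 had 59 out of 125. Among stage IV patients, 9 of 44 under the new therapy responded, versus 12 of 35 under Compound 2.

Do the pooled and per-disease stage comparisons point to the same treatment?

Stage I: the new therapy 1002/1360 = 73.7%, Compound 2 748/927 = 80.7% → Compound 2
Stage III: the new therapy 52/148 = 35.1%, Compound 2 59/125 = 47.2% → Compound 2
Stage IV: the new therapy 9/44 = 20.5%, Compound 2 12/35 = 34.3% → Compound 2
Overall: the new therapy 1063/1552 = 68.5%, Compound 2 819/1087 = 75.3% → Compound 2
Compound 2 wins overall and in every disease group — no reversal.

Yes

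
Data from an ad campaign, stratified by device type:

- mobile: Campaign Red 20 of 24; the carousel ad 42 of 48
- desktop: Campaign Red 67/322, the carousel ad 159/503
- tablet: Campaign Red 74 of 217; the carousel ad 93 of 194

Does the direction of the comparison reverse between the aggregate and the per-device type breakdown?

No

Mobile: Campaign Red 20/24 = 83.3%, the carousel ad 42/48 = 87.5% → the carousel ad
Desktop: Campaign Red 67/322 = 20.8%, the carousel ad 159/503 = 31.6% → the carousel ad
Tablet: Campaign Red 74/217 = 34.1%, the carousel ad 93/194 = 47.9% → the carousel ad
Overall: Campaign Red 161/563 = 28.6%, the carousel ad 294/745 = 39.5% → the carousel ad
The carousel ad wins overall and in every device group — no reversal.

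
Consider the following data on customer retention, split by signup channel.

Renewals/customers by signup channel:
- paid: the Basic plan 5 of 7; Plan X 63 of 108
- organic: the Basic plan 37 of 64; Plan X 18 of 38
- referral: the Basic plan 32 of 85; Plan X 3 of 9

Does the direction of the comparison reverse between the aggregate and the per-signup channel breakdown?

Paid: the Basic plan 5/7 = 71.4%, Plan X 63/108 = 58.3% → the Basic plan
Organic: the Basic plan 37/64 = 57.8%, Plan X 18/38 = 47.4% → the Basic plan
Referral: the Basic plan 32/85 = 37.6%, Plan X 3/9 = 33.3% → the Basic plan
Overall: the Basic plan 74/156 = 47.4%, Plan X 84/155 = 54.2% → Plan X
The Basic plan wins each signup group but Plan X wins overall — the comparison reverses. The Basic plan's customers skew toward referral, which has a lower base rate.

Yes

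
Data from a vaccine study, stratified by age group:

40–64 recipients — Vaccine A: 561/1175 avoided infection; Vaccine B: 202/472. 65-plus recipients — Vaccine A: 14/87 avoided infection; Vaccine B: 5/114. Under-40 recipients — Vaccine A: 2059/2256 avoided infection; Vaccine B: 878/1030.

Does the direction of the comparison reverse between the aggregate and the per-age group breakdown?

No

40–64: Vaccine A 561/1175 = 47.7%, Vaccine B 202/472 = 42.8% → Vaccine A
65-plus: Vaccine A 14/87 = 16.1%, Vaccine B 5/114 = 4.4% → Vaccine A
Under-40: Vaccine A 2059/2256 = 91.3%, Vaccine B 878/1030 = 85.2% → Vaccine A
Overall: Vaccine A 2634/3518 = 74.9%, Vaccine B 1085/1616 = 67.1% → Vaccine A
Vaccine A wins overall and in every age group — no reversal.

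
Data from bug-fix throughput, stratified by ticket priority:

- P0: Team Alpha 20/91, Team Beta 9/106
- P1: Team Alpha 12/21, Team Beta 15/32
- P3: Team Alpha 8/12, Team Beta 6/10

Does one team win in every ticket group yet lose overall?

P0: Team Alpha 20/91 = 22.0%, Team Beta 9/106 = 8.5% → Team Alpha
P1: Team Alpha 12/21 = 57.1%, Team Beta 15/32 = 46.9% → Team Alpha
P3: Team Alpha 8/12 = 66.7%, Team Beta 6/10 = 60.0% → Team Alpha
Overall: Team Alpha 40/124 = 32.3%, Team Beta 30/148 = 20.3% → Team Alpha
Team Alpha wins overall and in every ticket group — no reversal.

No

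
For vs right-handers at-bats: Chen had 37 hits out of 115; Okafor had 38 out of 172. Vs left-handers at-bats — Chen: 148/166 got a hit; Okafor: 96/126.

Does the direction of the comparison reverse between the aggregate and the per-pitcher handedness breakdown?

No

Vs right-handers: Chen 37/115 = 32.2%, Okafor 38/172 = 22.1% → Chen
Vs left-handers: Chen 148/166 = 89.2%, Okafor 96/126 = 76.2% → Chen
Overall: Chen 185/281 = 65.8%, Okafor 134/298 = 45.0% → Chen
Chen wins overall and in every pitcher group — no reversal.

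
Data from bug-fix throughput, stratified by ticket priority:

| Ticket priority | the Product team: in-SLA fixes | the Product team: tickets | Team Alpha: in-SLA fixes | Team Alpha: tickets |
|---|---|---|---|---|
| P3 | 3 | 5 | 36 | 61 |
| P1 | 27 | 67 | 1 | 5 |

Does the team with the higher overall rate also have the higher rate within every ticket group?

P3: the Product team 3/5 = 60.0%, Team Alpha 36/61 = 59.0% → the Product team
P1: the Product team 27/67 = 40.3%, Team Alpha 1/5 = 20.0% → the Product team
Overall: the Product team 30/72 = 41.7%, Team Alpha 37/66 = 56.1% → Team Alpha
The Product team wins each ticket group but Team Alpha wins overall — the comparison reverses. The Product team's tickets skew toward P1, which has a lower base rate.

No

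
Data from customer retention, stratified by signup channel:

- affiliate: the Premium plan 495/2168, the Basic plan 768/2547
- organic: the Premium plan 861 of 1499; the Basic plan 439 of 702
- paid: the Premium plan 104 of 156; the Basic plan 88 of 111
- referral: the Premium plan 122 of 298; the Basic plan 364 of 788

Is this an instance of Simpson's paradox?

No

Affiliate: the Premium plan 495/2168 = 22.8%, the Basic plan 768/2547 = 30.2% → the Basic plan
Organic: the Premium plan 861/1499 = 57.4%, the Basic plan 439/702 = 62.5% → the Basic plan
Paid: the Premium plan 104/156 = 66.7%, the Basic plan 88/111 = 79.3% → the Basic plan
Referral: the Premium plan 122/298 = 40.9%, the Basic plan 364/788 = 46.2% → the Basic plan
Overall: the Premium plan 1582/4121 = 38.4%, the Basic plan 1659/4148 = 40.0% → the Basic plan
The Basic plan wins overall and in every signup group — no reversal.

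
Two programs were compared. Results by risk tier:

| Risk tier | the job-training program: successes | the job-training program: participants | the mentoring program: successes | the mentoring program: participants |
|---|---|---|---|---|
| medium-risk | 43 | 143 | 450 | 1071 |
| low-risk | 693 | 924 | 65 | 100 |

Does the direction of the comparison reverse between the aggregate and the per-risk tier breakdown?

Medium-risk: the job-training program 43/143 = 30.1%, the mentoring program 450/1071 = 42.0% → the mentoring program
Low-risk: the job-training program 693/924 = 75.0%, the mentoring program 65/100 = 65.0% → the job-training program
Overall: the job-training program 736/1067 = 69.0%, the mentoring program 515/1171 = 44.0% → the job-training program
Neither sweeps: the job-training program wins 1 of 2 groups, the mentoring program wins 1. The job-training program wins overall but not every group — no Simpson reversal.

No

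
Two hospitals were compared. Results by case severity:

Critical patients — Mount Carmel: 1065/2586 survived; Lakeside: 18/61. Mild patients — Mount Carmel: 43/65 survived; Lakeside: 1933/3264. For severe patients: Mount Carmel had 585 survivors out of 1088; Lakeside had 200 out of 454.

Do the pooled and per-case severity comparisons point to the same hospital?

No

Critical: Mount Carmel 1065/2586 = 41.2%, Lakeside 18/61 = 29.5% → Mount Carmel
Mild: Mount Carmel 43/65 = 66.2%, Lakeside 1933/3264 = 59.2% → Mount Carmel
Severe: Mount Carmel 585/1088 = 53.8%, Lakeside 200/454 = 44.1% → Mount Carmel
Overall: Mount Carmel 1693/3739 = 45.3%, Lakeside 2151/3779 = 56.9% → Lakeside
Mount Carmel wins each case group but Lakeside wins overall — the comparison reverses. Mount Carmel's patients skew toward critical, which has a lower base rate.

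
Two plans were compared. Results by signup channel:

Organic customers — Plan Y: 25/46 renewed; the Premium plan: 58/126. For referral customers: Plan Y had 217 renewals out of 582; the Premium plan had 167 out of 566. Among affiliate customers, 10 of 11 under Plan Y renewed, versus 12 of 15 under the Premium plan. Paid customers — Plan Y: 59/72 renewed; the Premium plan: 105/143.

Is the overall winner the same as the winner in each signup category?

Yes

Organic: Plan Y 25/46 = 54.3%, the Premium plan 58/126 = 46.0% → Plan Y
Referral: Plan Y 217/582 = 37.3%, the Premium plan 167/566 = 29.5% → Plan Y
Affiliate: Plan Y 10/11 = 90.9%, the Premium plan 12/15 = 80.0% → Plan Y
Paid: Plan Y 59/72 = 81.9%, the Premium plan 105/143 = 73.4% → Plan Y
Overall: Plan Y 311/711 = 43.7%, the Premium plan 342/850 = 40.2% → Plan Y
Plan Y wins overall and in every signup group — no reversal.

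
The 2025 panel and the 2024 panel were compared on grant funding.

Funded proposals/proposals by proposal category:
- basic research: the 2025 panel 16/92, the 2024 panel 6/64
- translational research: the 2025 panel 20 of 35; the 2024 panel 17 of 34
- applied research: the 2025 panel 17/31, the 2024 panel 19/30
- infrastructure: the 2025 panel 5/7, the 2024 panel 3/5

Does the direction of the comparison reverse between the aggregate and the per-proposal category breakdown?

Basic research: the 2025 panel 16/92 = 17.4%, the 2024 panel 6/64 = 9.4% → the 2025 panel
Translational research: the 2025 panel 20/35 = 57.1%, the 2024 panel 17/34 = 50.0% → the 2025 panel
Applied research: the 2025 panel 17/31 = 54.8%, the 2024 panel 19/30 = 63.3% → the 2024 panel
Infrastructure: the 2025 panel 5/7 = 71.4%, the 2024 panel 3/5 = 60.0% → the 2025 panel
Overall: the 2025 panel 58/165 = 35.2%, the 2024 panel 45/133 = 33.8% → the 2025 panel
Neither sweeps: the 2025 panel wins 3 of 4 groups, the 2024 panel wins 1. The 2025 panel wins overall but not every group — no Simpson reversal.

No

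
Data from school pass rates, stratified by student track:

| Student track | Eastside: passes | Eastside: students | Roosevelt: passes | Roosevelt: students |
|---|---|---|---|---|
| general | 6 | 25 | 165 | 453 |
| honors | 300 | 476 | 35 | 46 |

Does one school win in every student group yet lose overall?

General: Eastside 6/25 = 24.0%, Roosevelt 165/453 = 36.4% → Roosevelt
Honors: Eastside 300/476 = 63.0%, Roosevelt 35/46 = 76.1% → Roosevelt
Overall: Eastside 306/501 = 61.1%, Roosevelt 200/499 = 40.1% → Eastside
Roosevelt wins each student group but Eastside wins overall — the comparison reverses. Roosevelt's students skew toward general, which has a lower base rate.

Yes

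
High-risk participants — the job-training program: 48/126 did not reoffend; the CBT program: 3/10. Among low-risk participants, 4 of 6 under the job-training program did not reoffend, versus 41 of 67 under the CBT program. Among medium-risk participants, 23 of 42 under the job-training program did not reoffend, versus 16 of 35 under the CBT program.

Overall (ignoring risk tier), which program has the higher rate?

High-risk: the job-training program 48/126 = 38.1%, the CBT program 3/10 = 30.0% → the job-training program
Low-risk: the job-training program 4/6 = 66.7%, the CBT program 41/67 = 61.2% → the job-training program
Medium-risk: the job-training program 23/42 = 54.8%, the CBT program 16/35 = 45.7% → the job-training program
Overall: the job-training program 75/174 = 43.1%, the CBT program 60/112 = 53.6% → the CBT program
(The job-training program wins every risk group but the CBT program wins overall — the job-training program's participants skew toward the low-rate high-risk group.)

the CBT program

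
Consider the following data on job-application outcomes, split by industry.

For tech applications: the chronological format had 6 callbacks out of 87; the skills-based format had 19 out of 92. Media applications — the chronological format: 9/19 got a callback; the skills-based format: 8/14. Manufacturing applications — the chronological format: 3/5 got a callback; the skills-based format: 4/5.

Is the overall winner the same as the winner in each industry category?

Tech: the chronological format 6/87 = 6.9%, the skills-based format 19/92 = 20.7% → the skills-based format
Media: the chronological format 9/19 = 47.4%, the skills-based format 8/14 = 57.1% → the skills-based format
Manufacturing: the chronological format 3/5 = 60.0%, the skills-based format 4/5 = 80.0% → the skills-based format
Overall: the chronological format 18/111 = 16.2%, the skills-based format 31/111 = 27.9% → the skills-based format
The skills-based format wins overall and in every industry group — no reversal.

Yes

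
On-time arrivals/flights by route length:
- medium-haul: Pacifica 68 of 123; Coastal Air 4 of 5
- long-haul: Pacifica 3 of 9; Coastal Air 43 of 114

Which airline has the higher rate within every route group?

Medium-haul: Pacifica 68/123 = 55.3%, Coastal Air 4/5 = 80.0% → Coastal Air
Long-haul: Pacifica 3/9 = 33.3%, Coastal Air 43/114 = 37.7% → Coastal Air
Coastal Air has the higher rate in both groups.

Coastal Air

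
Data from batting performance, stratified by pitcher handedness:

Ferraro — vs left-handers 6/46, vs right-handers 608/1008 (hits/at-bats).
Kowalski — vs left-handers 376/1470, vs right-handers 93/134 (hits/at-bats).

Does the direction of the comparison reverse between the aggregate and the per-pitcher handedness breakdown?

Yes

Vs left-handers: Ferraro 6/46 = 13.0%, Kowalski 376/1470 = 25.6% → Kowalski
Vs right-handers: Ferraro 608/1008 = 60.3%, Kowalski 93/134 = 69.4% → Kowalski
Overall: Ferraro 614/1054 = 58.3%, Kowalski 469/1604 = 29.2% → Ferraro
Kowalski wins each pitcher group but Ferraro wins overall — the comparison reverses. Kowalski's at-bats skew toward vs left-handers, which has a lower base rate.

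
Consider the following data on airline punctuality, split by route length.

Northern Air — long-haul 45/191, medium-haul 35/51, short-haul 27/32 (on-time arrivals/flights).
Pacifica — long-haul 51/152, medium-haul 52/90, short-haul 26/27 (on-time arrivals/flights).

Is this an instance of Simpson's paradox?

Long-haul: Northern Air 45/191 = 23.6%, Pacifica 51/152 = 33.6% → Pacifica
Medium-haul: Northern Air 35/51 = 68.6%, Pacifica 52/90 = 57.8% → Northern Air
Short-haul: Northern Air 27/32 = 84.4%, Pacifica 26/27 = 96.3% → Pacifica
Overall: Northern Air 107/274 = 39.1%, Pacifica 129/269 = 48.0% → Pacifica
Neither sweeps: Northern Air wins 1 of 3 groups, Pacifica wins 2. Pacifica wins overall but not every group — no Simpson reversal.

No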